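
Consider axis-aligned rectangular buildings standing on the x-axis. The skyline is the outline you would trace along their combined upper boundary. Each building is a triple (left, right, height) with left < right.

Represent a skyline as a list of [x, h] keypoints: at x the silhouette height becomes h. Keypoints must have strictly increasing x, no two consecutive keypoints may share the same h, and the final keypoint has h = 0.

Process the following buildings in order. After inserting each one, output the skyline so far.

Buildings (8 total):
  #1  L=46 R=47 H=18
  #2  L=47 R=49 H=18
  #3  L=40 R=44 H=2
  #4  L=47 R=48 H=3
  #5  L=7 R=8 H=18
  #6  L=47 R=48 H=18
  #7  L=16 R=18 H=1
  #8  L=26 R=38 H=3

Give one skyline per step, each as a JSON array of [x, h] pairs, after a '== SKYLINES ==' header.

== SKYLINES ==
[[46,18],[47,0]]
[[46,18],[49,0]]
[[40,2],[44,0],[46,18],[49,0]]
[[40,2],[44,0],[46,18],[49,0]]
[[7,18],[8,0],[40,2],[44,0],[46,18],[49,0]]
[[7,18],[8,0],[40,2],[44,0],[46,18],[49,0]]
[[7,18],[8,0],[16,1],[18,0],[40,2],[44,0],[46,18],[49,0]]
[[7,18],[8,0],[16,1],[18,0],[26,3],[38,0],[40,2],[44,0],[46,18],[49,0]]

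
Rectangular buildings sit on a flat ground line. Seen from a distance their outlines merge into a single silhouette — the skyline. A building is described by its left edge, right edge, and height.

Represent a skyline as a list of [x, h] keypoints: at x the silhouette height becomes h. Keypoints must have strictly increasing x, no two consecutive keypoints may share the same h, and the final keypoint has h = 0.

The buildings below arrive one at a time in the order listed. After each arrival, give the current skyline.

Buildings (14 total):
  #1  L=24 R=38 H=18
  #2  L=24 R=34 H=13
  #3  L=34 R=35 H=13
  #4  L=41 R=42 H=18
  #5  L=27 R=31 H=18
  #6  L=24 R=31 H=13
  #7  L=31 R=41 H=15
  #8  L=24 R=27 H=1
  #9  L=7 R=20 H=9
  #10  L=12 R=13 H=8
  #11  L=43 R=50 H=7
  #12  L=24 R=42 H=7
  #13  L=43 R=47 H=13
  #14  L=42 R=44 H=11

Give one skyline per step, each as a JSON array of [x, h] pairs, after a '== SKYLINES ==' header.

== SKYLINES ==
[[24,18],[38,0]]
[[24,18],[38,0]]
[[24,18],[38,0]]
[[24,18],[38,0],[41,18],[42,0]]
[[24,18],[38,0],[41,18],[42,0]]
[[24,18],[38,0],[41,18],[42,0]]
[[24,18],[38,15],[41,18],[42,0]]
[[24,18],[38,15],[41,18],[42,0]]
[[7,9],[20,0],[24,18],[38,15],[41,18],[42,0]]
[[7,9],[20,0],[24,18],[38,15],[41,18],[42,0]]
[[7,9],[20,0],[24,18],[38,15],[41,18],[42,0],[43,7],[50,0]]
[[7,9],[20,0],[24,18],[38,15],[41,18],[42,0],[43,7],[50,0]]
[[7,9],[20,0],[24,18],[38,15],[41,18],[42,0],[43,13],[47,7],[50,0]]
[[7,9],[20,0],[24,18],[38,15],[41,18],[42,11],[43,13],[47,7],[50,0]]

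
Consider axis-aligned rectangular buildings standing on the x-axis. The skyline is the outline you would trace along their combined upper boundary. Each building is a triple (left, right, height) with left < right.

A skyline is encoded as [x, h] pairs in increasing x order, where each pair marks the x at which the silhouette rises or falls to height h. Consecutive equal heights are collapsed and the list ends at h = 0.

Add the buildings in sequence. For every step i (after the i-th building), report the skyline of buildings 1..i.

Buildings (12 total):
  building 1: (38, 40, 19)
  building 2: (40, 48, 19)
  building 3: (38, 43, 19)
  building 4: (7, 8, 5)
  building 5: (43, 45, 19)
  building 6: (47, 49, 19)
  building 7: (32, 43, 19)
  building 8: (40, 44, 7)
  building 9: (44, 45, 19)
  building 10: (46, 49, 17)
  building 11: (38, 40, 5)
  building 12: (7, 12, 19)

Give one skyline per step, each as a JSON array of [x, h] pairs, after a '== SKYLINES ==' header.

== SKYLINES ==
[[38,19],[40,0]]
[[38,19],[48,0]]
[[38,19],[48,0]]
[[7,5],[8,0],[38,19],[48,0]]
[[7,5],[8,0],[38,19],[48,0]]
[[7,5],[8,0],[38,19],[49,0]]
[[7,5],[8,0],[32,19],[49,0]]
[[7,5],[8,0],[32,19],[49,0]]
[[7,5],[8,0],[32,19],[49,0]]
[[7,5],[8,0],[32,19],[49,0]]
[[7,5],[8,0],[32,19],[49,0]]
[[7,19],[12,0],[32,19],[49,0]]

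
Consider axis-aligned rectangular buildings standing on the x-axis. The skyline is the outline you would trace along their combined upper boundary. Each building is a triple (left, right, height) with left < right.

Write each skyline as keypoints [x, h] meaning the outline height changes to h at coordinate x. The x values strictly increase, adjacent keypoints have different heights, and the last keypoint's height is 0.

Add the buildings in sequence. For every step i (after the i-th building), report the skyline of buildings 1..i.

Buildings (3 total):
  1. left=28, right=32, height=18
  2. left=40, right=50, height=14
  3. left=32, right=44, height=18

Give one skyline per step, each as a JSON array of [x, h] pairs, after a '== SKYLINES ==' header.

== SKYLINES ==
[[28,18],[32,0]]
[[28,18],[32,0],[40,14],[50,0]]
[[28,18],[44,14],[50,0]]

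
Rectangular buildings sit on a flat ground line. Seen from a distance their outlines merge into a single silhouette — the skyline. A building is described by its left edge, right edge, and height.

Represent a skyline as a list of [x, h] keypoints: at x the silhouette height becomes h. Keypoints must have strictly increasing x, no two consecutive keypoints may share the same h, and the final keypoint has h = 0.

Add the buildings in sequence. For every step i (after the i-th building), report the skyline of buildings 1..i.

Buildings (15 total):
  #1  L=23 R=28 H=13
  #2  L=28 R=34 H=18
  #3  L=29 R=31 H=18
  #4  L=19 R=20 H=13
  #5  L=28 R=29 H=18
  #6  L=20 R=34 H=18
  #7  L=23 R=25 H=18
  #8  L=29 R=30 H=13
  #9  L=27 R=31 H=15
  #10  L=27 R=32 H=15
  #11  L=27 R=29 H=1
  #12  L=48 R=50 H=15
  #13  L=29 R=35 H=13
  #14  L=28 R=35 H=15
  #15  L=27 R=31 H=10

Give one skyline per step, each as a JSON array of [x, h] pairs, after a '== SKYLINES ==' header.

== SKYLINES ==
[[23,13],[28,0]]
[[23,13],[28,18],[34,0]]
[[23,13],[28,18],[34,0]]
[[19,13],[20,0],[23,13],[28,18],[34,0]]
[[19,13],[20,0],[23,13],[28,18],[34,0]]
[[19,13],[20,18],[34,0]]
[[19,13],[20,18],[34,0]]
[[19,13],[20,18],[34,0]]
[[19,13],[20,18],[34,0]]
[[19,13],[20,18],[34,0]]
[[19,13],[20,18],[34,0]]
[[19,13],[20,18],[34,0],[48,15],[50,0]]
[[19,13],[20,18],[34,13],[35,0],[48,15],[50,0]]
[[19,13],[20,18],[34,15],[35,0],[48,15],[50,0]]
[[19,13],[20,18],[34,15],[35,0],[48,15],[50,0]]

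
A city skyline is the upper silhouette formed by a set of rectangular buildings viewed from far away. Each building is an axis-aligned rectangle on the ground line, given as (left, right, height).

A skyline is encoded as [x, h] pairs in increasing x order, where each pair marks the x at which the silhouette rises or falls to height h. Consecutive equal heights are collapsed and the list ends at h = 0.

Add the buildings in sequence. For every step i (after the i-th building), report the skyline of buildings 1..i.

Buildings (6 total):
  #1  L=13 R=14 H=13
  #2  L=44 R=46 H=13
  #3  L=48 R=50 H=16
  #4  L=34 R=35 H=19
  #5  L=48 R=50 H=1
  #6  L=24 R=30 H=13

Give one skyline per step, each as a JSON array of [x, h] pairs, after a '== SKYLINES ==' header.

== SKYLINES ==
[[13,13],[14,0]]
[[13,13],[14,0],[44,13],[46,0]]
[[13,13],[14,0],[44,13],[46,0],[48,16],[50,0]]
[[13,13],[14,0],[34,19],[35,0],[44,13],[46,0],[48,16],[50,0]]
[[13,13],[14,0],[34,19],[35,0],[44,13],[46,0],[48,16],[50,0]]
[[13,13],[14,0],[24,13],[30,0],[34,19],[35,0],[44,13],[46,0],[48,16],[50,0]]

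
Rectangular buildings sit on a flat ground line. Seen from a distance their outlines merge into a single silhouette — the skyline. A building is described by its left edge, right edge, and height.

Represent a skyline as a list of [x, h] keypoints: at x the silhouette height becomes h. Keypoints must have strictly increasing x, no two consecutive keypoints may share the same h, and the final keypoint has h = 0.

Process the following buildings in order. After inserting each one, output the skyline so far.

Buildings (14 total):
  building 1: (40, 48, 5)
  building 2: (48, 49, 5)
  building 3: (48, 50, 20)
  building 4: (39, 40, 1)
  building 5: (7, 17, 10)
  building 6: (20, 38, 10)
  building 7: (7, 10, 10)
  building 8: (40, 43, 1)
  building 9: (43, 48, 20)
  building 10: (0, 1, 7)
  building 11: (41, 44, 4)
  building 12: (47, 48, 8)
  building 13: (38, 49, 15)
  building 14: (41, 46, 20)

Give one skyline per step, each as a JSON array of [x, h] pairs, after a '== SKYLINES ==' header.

== SKYLINES ==
[[40,5],[48,0]]
[[40,5],[49,0]]
[[40,5],[48,20],[50,0]]
[[39,1],[40,5],[48,20],[50,0]]
[[7,10],[17,0],[39,1],[40,5],[48,20],[50,0]]
[[7,10],[17,0],[20,10],[38,0],[39,1],[40,5],[48,20],[50,0]]
[[7,10],[17,0],[20,10],[38,0],[39,1],[40,5],[48,20],[50,0]]
[[7,10],[17,0],[20,10],[38,0],[39,1],[40,5],[48,20],[50,0]]
[[7,10],[17,0],[20,10],[38,0],[39,1],[40,5],[43,20],[50,0]]
[[0,7],[1,0],[7,10],[17,0],[20,10],[38,0],[39,1],[40,5],[43,20],[50,0]]
[[0,7],[1,0],[7,10],[17,0],[20,10],[38,0],[39,1],[40,5],[43,20],[50,0]]
[[0,7],[1,0],[7,10],[17,0],[20,10],[38,0],[39,1],[40,5],[43,20],[50,0]]
[[0,7],[1,0],[7,10],[17,0],[20,10],[38,15],[43,20],[50,0]]
[[0,7],[1,0],[7,10],[17,0],[20,10],[38,15],[41,20],[50,0]]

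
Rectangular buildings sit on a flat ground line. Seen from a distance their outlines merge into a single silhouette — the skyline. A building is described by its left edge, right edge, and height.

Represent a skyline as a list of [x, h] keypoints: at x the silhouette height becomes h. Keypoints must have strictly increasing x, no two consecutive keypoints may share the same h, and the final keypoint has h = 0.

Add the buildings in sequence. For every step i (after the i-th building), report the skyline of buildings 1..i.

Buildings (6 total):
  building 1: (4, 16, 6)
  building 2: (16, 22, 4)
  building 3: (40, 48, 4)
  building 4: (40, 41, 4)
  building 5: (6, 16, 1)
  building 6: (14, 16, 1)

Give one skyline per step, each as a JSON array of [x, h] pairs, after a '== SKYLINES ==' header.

== SKYLINES ==
[[4,6],[16,0]]
[[4,6],[16,4],[22,0]]
[[4,6],[16,4],[22,0],[40,4],[48,0]]
[[4,6],[16,4],[22,0],[40,4],[48,0]]
[[4,6],[16,4],[22,0],[40,4],[48,0]]
[[4,6],[16,4],[22,0],[40,4],[48,0]]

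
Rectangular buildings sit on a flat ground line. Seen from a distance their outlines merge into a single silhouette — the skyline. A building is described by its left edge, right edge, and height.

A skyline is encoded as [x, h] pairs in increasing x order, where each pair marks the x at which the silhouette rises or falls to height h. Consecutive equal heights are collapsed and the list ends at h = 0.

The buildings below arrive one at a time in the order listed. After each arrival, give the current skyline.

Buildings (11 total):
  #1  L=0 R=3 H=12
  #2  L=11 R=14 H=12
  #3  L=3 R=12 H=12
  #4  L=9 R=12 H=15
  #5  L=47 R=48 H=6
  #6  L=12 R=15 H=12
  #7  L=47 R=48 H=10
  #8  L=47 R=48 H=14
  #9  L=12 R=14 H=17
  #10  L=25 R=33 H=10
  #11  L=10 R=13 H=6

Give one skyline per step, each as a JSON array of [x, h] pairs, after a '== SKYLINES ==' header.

== SKYLINES ==
[[0,12],[3,0]]
[[0,12],[3,0],[11,12],[14,0]]
[[0,12],[14,0]]
[[0,12],[9,15],[12,12],[14,0]]
[[0,12],[9,15],[12,12],[14,0],[47,6],[48,0]]
[[0,12],[9,15],[12,12],[15,0],[47,6],[48,0]]
[[0,12],[9,15],[12,12],[15,0],[47,10],[48,0]]
[[0,12],[9,15],[12,12],[15,0],[47,14],[48,0]]
[[0,12],[9,15],[12,17],[14,12],[15,0],[47,14],[48,0]]
[[0,12],[9,15],[12,17],[14,12],[15,0],[25,10],[33,0],[47,14],[48,0]]
[[0,12],[9,15],[12,17],[14,12],[15,0],[25,10],[33,0],[47,14],[48,0]]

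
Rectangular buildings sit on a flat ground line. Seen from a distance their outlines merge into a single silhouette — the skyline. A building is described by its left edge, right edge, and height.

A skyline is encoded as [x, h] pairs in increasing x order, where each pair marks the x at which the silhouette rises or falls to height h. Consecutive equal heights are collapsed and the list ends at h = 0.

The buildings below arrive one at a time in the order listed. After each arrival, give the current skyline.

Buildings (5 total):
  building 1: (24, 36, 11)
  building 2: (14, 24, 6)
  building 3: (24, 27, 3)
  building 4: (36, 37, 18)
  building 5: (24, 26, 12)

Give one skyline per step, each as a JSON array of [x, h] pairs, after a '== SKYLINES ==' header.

== SKYLINES ==
[[24,11],[36,0]]
[[14,6],[24,11],[36,0]]
[[14,6],[24,11],[36,0]]
[[14,6],[24,11],[36,18],[37,0]]
[[14,6],[24,12],[26,11],[36,18],[37,0]]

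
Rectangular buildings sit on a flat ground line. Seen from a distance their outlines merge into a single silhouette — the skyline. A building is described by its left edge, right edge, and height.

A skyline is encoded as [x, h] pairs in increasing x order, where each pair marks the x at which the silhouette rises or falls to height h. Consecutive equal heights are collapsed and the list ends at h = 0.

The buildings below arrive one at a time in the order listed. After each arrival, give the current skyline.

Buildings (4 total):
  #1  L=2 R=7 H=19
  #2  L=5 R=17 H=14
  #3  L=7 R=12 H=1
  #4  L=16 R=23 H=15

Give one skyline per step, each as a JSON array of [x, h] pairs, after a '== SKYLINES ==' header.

== SKYLINES ==
[[2,19],[7,0]]
[[2,19],[7,14],[17,0]]
[[2,19],[7,14],[17,0]]
[[2,19],[7,14],[16,15],[23,0]]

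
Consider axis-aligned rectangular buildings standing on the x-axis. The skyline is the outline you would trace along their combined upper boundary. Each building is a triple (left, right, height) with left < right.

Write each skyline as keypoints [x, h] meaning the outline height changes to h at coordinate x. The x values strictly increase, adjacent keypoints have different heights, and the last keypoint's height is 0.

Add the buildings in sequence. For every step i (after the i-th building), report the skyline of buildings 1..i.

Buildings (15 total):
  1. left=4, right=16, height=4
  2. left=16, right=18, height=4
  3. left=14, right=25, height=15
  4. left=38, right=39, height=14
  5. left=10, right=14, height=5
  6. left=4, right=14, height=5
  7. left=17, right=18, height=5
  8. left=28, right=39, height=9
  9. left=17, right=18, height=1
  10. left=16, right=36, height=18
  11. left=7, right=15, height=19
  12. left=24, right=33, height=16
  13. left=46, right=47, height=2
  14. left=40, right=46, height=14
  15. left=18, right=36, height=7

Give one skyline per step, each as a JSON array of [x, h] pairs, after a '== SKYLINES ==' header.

== SKYLINES ==
[[4,4],[16,0]]
[[4,4],[18,0]]
[[4,4],[14,15],[25,0]]
[[4,4],[14,15],[25,0],[38,14],[39,0]]
[[4,4],[10,5],[14,15],[25,0],[38,14],[39,0]]
[[4,5],[14,15],[25,0],[38,14],[39,0]]
[[4,5],[14,15],[25,0],[38,14],[39,0]]
[[4,5],[14,15],[25,0],[28,9],[38,14],[39,0]]
[[4,5],[14,15],[25,0],[28,9],[38,14],[39,0]]
[[4,5],[14,15],[16,18],[36,9],[38,14],[39,0]]
[[4,5],[7,19],[15,15],[16,18],[36,9],[38,14],[39,0]]
[[4,5],[7,19],[15,15],[16,18],[36,9],[38,14],[39,0]]
[[4,5],[7,19],[15,15],[16,18],[36,9],[38,14],[39,0],[46,2],[47,0]]
[[4,5],[7,19],[15,15],[16,18],[36,9],[38,14],[39,0],[40,14],[46,2],[47,0]]
[[4,5],[7,19],[15,15],[16,18],[36,9],[38,14],[39,0],[40,14],[46,2],[47,0]]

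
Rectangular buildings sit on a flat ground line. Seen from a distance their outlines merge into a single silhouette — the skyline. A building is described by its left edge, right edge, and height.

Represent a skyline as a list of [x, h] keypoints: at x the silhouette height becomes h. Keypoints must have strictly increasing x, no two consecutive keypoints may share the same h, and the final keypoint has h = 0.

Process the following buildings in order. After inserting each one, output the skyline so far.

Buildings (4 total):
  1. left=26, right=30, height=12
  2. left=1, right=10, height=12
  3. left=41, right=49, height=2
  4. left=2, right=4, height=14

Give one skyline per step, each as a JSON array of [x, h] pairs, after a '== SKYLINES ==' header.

== SKYLINES ==
[[26,12],[30,0]]
[[1,12],[10,0],[26,12],[30,0]]
[[1,12],[10,0],[26,12],[30,0],[41,2],[49,0]]
[[1,12],[2,14],[4,12],[10,0],[26,12],[30,0],[41,2],[49,0]]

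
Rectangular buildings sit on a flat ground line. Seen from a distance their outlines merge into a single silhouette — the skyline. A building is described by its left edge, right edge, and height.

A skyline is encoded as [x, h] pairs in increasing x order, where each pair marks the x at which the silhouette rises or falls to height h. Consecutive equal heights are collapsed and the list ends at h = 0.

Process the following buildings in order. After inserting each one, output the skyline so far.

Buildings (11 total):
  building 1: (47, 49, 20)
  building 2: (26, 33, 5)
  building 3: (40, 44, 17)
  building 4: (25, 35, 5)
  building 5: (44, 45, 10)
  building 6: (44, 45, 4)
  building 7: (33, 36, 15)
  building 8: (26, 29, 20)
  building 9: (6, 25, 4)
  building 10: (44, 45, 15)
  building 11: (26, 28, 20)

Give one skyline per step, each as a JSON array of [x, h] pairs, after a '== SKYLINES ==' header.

== SKYLINES ==
[[47,20],[49,0]]
[[26,5],[33,0],[47,20],[49,0]]
[[26,5],[33,0],[40,17],[44,0],[47,20],[49,0]]
[[25,5],[35,0],[40,17],[44,0],[47,20],[49,0]]
[[25,5],[35,0],[40,17],[44,10],[45,0],[47,20],[49,0]]
[[25,5],[35,0],[40,17],[44,10],[45,0],[47,20],[49,0]]
[[25,5],[33,15],[36,0],[40,17],[44,10],[45,0],[47,20],[49,0]]
[[25,5],[26,20],[29,5],[33,15],[36,0],[40,17],[44,10],[45,0],[47,20],[49,0]]
[[6,4],[25,5],[26,20],[29,5],[33,15],[36,0],[40,17],[44,10],[45,0],[47,20],[49,0]]
[[6,4],[25,5],[26,20],[29,5],[33,15],[36,0],[40,17],[44,15],[45,0],[47,20],[49,0]]
[[6,4],[25,5],[26,20],[29,5],[33,15],[36,0],[40,17],[44,15],[45,0],[47,20],[49,0]]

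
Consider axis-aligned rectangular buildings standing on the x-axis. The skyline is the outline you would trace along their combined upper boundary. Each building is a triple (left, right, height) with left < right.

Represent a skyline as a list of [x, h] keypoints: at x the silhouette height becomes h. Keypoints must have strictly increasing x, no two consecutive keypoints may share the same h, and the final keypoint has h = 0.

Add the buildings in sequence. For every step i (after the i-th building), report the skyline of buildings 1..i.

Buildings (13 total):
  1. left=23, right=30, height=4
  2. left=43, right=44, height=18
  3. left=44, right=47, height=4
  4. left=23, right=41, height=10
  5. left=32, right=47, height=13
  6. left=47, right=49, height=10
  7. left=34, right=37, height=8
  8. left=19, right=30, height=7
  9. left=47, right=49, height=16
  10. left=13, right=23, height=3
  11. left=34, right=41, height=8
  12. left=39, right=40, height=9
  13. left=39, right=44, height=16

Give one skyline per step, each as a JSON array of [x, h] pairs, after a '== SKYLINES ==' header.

== SKYLINES ==
[[23,4],[30,0]]
[[23,4],[30,0],[43,18],[44,0]]
[[23,4],[30,0],[43,18],[44,4],[47,0]]
[[23,10],[41,0],[43,18],[44,4],[47,0]]
[[23,10],[32,13],[43,18],[44,13],[47,0]]
[[23,10],[32,13],[43,18],[44,13],[47,10],[49,0]]
[[23,10],[32,13],[43,18],[44,13],[47,10],[49,0]]
[[19,7],[23,10],[32,13],[43,18],[44,13],[47,10],[49,0]]
[[19,7],[23,10],[32,13],[43,18],[44,13],[47,16],[49,0]]
[[13,3],[19,7],[23,10],[32,13],[43,18],[44,13],[47,16],[49,0]]
[[13,3],[19,7],[23,10],[32,13],[43,18],[44,13],[47,16],[49,0]]
[[13,3],[19,7],[23,10],[32,13],[43,18],[44,13],[47,16],[49,0]]
[[13,3],[19,7],[23,10],[32,13],[39,16],[43,18],[44,13],[47,16],[49,0]]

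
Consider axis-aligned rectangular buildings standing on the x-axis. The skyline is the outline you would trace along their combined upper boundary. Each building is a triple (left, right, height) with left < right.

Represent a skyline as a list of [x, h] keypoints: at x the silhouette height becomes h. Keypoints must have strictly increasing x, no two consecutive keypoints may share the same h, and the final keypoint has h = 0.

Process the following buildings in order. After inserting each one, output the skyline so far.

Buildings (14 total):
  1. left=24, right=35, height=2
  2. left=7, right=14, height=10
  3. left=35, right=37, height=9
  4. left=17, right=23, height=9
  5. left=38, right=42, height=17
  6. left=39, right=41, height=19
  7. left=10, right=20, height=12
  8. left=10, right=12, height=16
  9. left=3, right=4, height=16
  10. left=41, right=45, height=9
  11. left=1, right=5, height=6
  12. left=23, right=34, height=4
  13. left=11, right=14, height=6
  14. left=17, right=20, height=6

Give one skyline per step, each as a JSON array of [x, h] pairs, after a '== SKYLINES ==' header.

== SKYLINES ==
[[24,2],[35,0]]
[[7,10],[14,0],[24,2],[35,0]]
[[7,10],[14,0],[24,2],[35,9],[37,0]]
[[7,10],[14,0],[17,9],[23,0],[24,2],[35,9],[37,0]]
[[7,10],[14,0],[17,9],[23,0],[24,2],[35,9],[37,0],[38,17],[42,0]]
[[7,10],[14,0],[17,9],[23,0],[24,2],[35,9],[37,0],[38,17],[39,19],[41,17],[42,0]]
[[7,10],[10,12],[20,9],[23,0],[24,2],[35,9],[37,0],[38,17],[39,19],[41,17],[42,0]]
[[7,10],[10,16],[12,12],[20,9],[23,0],[24,2],[35,9],[37,0],[38,17],[39,19],[41,17],[42,0]]
[[3,16],[4,0],[7,10],[10,16],[12,12],[20,9],[23,0],[24,2],[35,9],[37,0],[38,17],[39,19],[41,17],[42,0]]
[[3,16],[4,0],[7,10],[10,16],[12,12],[20,9],[23,0],[24,2],[35,9],[37,0],[38,17],[39,19],[41,17],[42,9],[45,0]]
[[1,6],[3,16],[4,6],[5,0],[7,10],[10,16],[12,12],[20,9],[23,0],[24,2],[35,9],[37,0],[38,17],[39,19],[41,17],[42,9],[45,0]]
[[1,6],[3,16],[4,6],[5,0],[7,10],[10,16],[12,12],[20,9],[23,4],[34,2],[35,9],[37,0],[38,17],[39,19],[41,17],[42,9],[45,0]]
[[1,6],[3,16],[4,6],[5,0],[7,10],[10,16],[12,12],[20,9],[23,4],[34,2],[35,9],[37,0],[38,17],[39,19],[41,17],[42,9],[45,0]]
[[1,6],[3,16],[4,6],[5,0],[7,10],[10,16],[12,12],[20,9],[23,4],[34,2],[35,9],[37,0],[38,17],[39,19],[41,17],[42,9],[45,0]]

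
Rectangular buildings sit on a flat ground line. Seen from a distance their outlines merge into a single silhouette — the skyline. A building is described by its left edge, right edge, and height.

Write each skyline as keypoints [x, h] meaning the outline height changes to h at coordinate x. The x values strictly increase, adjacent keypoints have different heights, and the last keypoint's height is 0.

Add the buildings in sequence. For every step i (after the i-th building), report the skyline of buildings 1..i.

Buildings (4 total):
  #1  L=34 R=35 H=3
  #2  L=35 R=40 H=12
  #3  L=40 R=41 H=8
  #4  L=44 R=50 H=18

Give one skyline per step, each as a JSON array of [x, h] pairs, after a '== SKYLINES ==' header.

== SKYLINES ==
[[34,3],[35,0]]
[[34,3],[35,12],[40,0]]
[[34,3],[35,12],[40,8],[41,0]]
[[34,3],[35,12],[40,8],[41,0],[44,18],[50,0]]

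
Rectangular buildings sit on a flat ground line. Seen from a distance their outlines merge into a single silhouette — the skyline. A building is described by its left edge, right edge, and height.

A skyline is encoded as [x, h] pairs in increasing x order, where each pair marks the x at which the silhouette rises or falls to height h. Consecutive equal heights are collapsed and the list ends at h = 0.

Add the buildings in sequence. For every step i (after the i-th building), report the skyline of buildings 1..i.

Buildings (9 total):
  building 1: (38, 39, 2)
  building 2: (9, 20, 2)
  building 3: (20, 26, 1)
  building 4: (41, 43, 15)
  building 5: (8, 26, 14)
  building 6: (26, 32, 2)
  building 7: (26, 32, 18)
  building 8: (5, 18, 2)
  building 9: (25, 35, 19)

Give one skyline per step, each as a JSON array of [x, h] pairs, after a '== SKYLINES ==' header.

== SKYLINES ==
[[38,2],[39,0]]
[[9,2],[20,0],[38,2],[39,0]]
[[9,2],[20,1],[26,0],[38,2],[39,0]]
[[9,2],[20,1],[26,0],[38,2],[39,0],[41,15],[43,0]]
[[8,14],[26,0],[38,2],[39,0],[41,15],[43,0]]
[[8,14],[26,2],[32,0],[38,2],[39,0],[41,15],[43,0]]
[[8,14],[26,18],[32,0],[38,2],[39,0],[41,15],[43,0]]
[[5,2],[8,14],[26,18],[32,0],[38,2],[39,0],[41,15],[43,0]]
[[5,2],[8,14],[25,19],[35,0],[38,2],[39,0],[41,15],[43,0]]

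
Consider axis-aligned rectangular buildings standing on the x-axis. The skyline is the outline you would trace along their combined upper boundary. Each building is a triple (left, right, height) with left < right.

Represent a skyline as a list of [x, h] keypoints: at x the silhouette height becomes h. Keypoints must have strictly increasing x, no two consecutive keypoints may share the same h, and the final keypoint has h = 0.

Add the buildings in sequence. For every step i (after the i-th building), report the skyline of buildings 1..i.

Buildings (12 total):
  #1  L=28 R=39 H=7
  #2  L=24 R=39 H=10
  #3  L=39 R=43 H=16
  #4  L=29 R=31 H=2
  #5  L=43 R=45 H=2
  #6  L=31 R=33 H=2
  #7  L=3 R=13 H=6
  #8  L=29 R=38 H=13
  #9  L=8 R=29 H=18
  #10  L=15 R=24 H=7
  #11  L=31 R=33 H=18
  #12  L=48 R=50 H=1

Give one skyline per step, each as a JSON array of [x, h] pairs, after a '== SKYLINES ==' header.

== SKYLINES ==
[[28,7],[39,0]]
[[24,10],[39,0]]
[[24,10],[39,16],[43,0]]
[[24,10],[39,16],[43,0]]
[[24,10],[39,16],[43,2],[45,0]]
[[24,10],[39,16],[43,2],[45,0]]
[[3,6],[13,0],[24,10],[39,16],[43,2],[45,0]]
[[3,6],[13,0],[24,10],[29,13],[38,10],[39,16],[43,2],[45,0]]
[[3,6],[8,18],[29,13],[38,10],[39,16],[43,2],[45,0]]
[[3,6],[8,18],[29,13],[38,10],[39,16],[43,2],[45,0]]
[[3,6],[8,18],[29,13],[31,18],[33,13],[38,10],[39,16],[43,2],[45,0]]
[[3,6],[8,18],[29,13],[31,18],[33,13],[38,10],[39,16],[43,2],[45,0],[48,1],[50,0]]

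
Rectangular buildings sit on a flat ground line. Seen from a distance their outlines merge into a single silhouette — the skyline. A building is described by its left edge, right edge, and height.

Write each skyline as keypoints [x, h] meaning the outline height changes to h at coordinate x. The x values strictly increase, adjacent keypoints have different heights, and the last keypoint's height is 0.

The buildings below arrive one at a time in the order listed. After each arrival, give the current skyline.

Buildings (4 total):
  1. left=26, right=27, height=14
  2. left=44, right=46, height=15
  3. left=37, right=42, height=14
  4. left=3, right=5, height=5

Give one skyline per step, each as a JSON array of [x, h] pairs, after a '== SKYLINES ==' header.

== SKYLINES ==
[[26,14],[27,0]]
[[26,14],[27,0],[44,15],[46,0]]
[[26,14],[27,0],[37,14],[42,0],[44,15],[46,0]]
[[3,5],[5,0],[26,14],[27,0],[37,14],[42,0],[44,15],[46,0]]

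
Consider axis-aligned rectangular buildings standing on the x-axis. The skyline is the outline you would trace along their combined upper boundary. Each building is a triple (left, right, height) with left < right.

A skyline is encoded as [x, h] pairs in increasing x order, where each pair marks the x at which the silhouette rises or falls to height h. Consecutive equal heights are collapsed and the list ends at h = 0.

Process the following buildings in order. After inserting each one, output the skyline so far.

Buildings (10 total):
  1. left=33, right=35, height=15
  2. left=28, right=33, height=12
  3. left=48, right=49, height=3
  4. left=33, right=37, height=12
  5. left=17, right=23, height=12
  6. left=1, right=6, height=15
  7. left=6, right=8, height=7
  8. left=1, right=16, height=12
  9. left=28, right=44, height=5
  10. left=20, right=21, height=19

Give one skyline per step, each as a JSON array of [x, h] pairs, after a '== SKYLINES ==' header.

== SKYLINES ==
[[33,15],[35,0]]
[[28,12],[33,15],[35,0]]
[[28,12],[33,15],[35,0],[48,3],[49,0]]
[[28,12],[33,15],[35,12],[37,0],[48,3],[49,0]]
[[17,12],[23,0],[28,12],[33,15],[35,12],[37,0],[48,3],[49,0]]
[[1,15],[6,0],[17,12],[23,0],[28,12],[33,15],[35,12],[37,0],[48,3],[49,0]]
[[1,15],[6,7],[8,0],[17,12],[23,0],[28,12],[33,15],[35,12],[37,0],[48,3],[49,0]]
[[1,15],[6,12],[16,0],[17,12],[23,0],[28,12],[33,15],[35,12],[37,0],[48,3],[49,0]]
[[1,15],[6,12],[16,0],[17,12],[23,0],[28,12],[33,15],[35,12],[37,5],[44,0],[48,3],[49,0]]
[[1,15],[6,12],[16,0],[17,12],[20,19],[21,12],[23,0],[28,12],[33,15],[35,12],[37,5],[44,0],[48,3],[49,0]]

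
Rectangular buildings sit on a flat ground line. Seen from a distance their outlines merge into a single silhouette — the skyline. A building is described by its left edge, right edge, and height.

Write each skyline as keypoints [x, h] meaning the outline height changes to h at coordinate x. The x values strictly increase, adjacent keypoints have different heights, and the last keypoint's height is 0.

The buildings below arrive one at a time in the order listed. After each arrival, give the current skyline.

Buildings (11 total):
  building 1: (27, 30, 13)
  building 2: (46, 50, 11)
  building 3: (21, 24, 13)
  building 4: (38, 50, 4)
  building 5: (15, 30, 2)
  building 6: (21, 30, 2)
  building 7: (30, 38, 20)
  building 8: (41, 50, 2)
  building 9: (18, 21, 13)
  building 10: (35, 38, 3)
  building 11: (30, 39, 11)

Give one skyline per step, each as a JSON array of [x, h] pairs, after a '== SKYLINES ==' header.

== SKYLINES ==
[[27,13],[30,0]]
[[27,13],[30,0],[46,11],[50,0]]
[[21,13],[24,0],[27,13],[30,0],[46,11],[50,0]]
[[21,13],[24,0],[27,13],[30,0],[38,4],[46,11],[50,0]]
[[15,2],[21,13],[24,2],[27,13],[30,0],[38,4],[46,11],[50,0]]
[[15,2],[21,13],[24,2],[27,13],[30,0],[38,4],[46,11],[50,0]]
[[15,2],[21,13],[24,2],[27,13],[30,20],[38,4],[46,11],[50,0]]
[[15,2],[21,13],[24,2],[27,13],[30,20],[38,4],[46,11],[50,0]]
[[15,2],[18,13],[24,2],[27,13],[30,20],[38,4],[46,11],[50,0]]
[[15,2],[18,13],[24,2],[27,13],[30,20],[38,4],[46,11],[50,0]]
[[15,2],[18,13],[24,2],[27,13],[30,20],[38,11],[39,4],[46,11],[50,0]]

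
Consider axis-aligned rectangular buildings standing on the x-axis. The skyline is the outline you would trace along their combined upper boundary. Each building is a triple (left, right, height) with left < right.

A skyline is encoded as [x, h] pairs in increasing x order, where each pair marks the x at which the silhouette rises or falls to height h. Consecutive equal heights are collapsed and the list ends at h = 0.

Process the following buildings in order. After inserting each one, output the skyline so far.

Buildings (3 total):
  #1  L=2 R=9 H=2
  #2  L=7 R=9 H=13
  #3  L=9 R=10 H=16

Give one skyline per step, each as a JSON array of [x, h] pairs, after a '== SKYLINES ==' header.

== SKYLINES ==
[[2,2],[9,0]]
[[2,2],[7,13],[9,0]]
[[2,2],[7,13],[9,16],[10,0]]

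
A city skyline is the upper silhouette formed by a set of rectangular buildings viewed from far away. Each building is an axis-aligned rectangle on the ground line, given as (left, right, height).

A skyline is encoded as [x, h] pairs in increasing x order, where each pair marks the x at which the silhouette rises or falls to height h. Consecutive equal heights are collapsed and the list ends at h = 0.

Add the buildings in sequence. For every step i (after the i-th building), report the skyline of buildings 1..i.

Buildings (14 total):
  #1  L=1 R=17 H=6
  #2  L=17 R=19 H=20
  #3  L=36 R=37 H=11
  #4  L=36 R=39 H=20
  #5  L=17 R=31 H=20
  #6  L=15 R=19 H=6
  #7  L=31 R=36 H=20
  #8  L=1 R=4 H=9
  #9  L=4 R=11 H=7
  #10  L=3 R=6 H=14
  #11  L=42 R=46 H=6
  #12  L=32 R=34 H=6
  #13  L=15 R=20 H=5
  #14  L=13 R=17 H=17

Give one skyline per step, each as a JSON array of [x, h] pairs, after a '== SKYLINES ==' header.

== SKYLINES ==
[[1,6],[17,0]]
[[1,6],[17,20],[19,0]]
[[1,6],[17,20],[19,0],[36,11],[37,0]]
[[1,6],[17,20],[19,0],[36,20],[39,0]]
[[1,6],[17,20],[31,0],[36,20],[39,0]]
[[1,6],[17,20],[31,0],[36,20],[39,0]]
[[1,6],[17,20],[39,0]]
[[1,9],[4,6],[17,20],[39,0]]
[[1,9],[4,7],[11,6],[17,20],[39,0]]
[[1,9],[3,14],[6,7],[11,6],[17,20],[39,0]]
[[1,9],[3,14],[6,7],[11,6],[17,20],[39,0],[42,6],[46,0]]
[[1,9],[3,14],[6,7],[11,6],[17,20],[39,0],[42,6],[46,0]]
[[1,9],[3,14],[6,7],[11,6],[17,20],[39,0],[42,6],[46,0]]
[[1,9],[3,14],[6,7],[11,6],[13,17],[17,20],[39,0],[42,6],[46,0]]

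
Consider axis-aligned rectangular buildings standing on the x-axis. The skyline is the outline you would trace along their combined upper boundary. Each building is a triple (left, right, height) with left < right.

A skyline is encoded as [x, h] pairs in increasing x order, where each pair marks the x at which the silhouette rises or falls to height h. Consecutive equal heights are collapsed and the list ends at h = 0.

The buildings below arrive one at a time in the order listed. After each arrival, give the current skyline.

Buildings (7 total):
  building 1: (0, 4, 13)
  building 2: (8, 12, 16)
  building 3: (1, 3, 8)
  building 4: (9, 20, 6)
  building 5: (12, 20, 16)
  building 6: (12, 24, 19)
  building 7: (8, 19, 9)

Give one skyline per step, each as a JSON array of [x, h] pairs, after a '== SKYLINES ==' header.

== SKYLINES ==
[[0,13],[4,0]]
[[0,13],[4,0],[8,16],[12,0]]
[[0,13],[4,0],[8,16],[12,0]]
[[0,13],[4,0],[8,16],[12,6],[20,0]]
[[0,13],[4,0],[8,16],[20,0]]
[[0,13],[4,0],[8,16],[12,19],[24,0]]
[[0,13],[4,0],[8,16],[12,19],[24,0]]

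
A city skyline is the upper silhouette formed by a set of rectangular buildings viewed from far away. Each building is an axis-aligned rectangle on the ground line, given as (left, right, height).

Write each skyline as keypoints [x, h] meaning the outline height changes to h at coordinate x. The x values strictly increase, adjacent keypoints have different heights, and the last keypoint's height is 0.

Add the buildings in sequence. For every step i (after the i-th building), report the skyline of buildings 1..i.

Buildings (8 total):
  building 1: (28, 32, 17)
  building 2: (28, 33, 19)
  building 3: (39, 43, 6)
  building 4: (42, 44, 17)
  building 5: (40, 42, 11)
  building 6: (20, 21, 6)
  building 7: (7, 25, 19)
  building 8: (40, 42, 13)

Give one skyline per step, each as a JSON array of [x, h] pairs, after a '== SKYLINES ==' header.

== SKYLINES ==
[[28,17],[32,0]]
[[28,19],[33,0]]
[[28,19],[33,0],[39,6],[43,0]]
[[28,19],[33,0],[39,6],[42,17],[44,0]]
[[28,19],[33,0],[39,6],[40,11],[42,17],[44,0]]
[[20,6],[21,0],[28,19],[33,0],[39,6],[40,11],[42,17],[44,0]]
[[7,19],[25,0],[28,19],[33,0],[39,6],[40,11],[42,17],[44,0]]
[[7,19],[25,0],[28,19],[33,0],[39,6],[40,13],[42,17],[44,0]]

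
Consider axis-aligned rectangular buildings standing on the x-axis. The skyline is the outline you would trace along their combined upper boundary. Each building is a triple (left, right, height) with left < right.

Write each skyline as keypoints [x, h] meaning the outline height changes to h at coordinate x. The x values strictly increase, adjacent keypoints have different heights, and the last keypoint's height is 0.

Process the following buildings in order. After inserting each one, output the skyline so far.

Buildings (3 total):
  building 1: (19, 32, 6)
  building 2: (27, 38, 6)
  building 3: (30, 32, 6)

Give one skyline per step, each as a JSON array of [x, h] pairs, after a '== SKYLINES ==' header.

== SKYLINES ==
[[19,6],[32,0]]
[[19,6],[38,0]]
[[19,6],[38,0]]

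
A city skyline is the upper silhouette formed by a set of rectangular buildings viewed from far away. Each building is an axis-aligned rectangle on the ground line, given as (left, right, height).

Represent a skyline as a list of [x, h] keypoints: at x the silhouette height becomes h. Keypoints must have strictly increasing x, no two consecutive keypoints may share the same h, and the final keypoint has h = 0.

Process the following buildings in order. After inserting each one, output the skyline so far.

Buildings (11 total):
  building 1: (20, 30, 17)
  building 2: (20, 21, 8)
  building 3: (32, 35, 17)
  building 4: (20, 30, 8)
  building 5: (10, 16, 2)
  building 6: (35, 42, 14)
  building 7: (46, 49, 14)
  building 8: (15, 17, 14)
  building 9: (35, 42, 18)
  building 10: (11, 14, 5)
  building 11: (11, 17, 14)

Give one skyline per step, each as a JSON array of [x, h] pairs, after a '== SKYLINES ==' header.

== SKYLINES ==
[[20,17],[30,0]]
[[20,17],[30,0]]
[[20,17],[30,0],[32,17],[35,0]]
[[20,17],[30,0],[32,17],[35,0]]
[[10,2],[16,0],[20,17],[30,0],[32,17],[35,0]]
[[10,2],[16,0],[20,17],[30,0],[32,17],[35,14],[42,0]]
[[10,2],[16,0],[20,17],[30,0],[32,17],[35,14],[42,0],[46,14],[49,0]]
[[10,2],[15,14],[17,0],[20,17],[30,0],[32,17],[35,14],[42,0],[46,14],[49,0]]
[[10,2],[15,14],[17,0],[20,17],[30,0],[32,17],[35,18],[42,0],[46,14],[49,0]]
[[10,2],[11,5],[14,2],[15,14],[17,0],[20,17],[30,0],[32,17],[35,18],[42,0],[46,14],[49,0]]
[[10,2],[11,14],[17,0],[20,17],[30,0],[32,17],[35,18],[42,0],[46,14],[49,0]]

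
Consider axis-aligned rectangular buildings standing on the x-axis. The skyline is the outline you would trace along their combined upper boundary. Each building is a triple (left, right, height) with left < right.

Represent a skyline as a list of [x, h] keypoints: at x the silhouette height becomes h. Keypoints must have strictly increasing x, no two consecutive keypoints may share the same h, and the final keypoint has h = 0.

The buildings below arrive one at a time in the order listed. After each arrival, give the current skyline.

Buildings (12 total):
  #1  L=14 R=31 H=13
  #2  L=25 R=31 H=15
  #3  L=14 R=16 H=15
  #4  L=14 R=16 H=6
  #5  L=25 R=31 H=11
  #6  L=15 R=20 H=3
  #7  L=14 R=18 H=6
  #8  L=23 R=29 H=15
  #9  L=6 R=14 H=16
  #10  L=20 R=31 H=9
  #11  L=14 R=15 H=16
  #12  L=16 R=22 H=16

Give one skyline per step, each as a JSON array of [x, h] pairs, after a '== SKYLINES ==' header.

== SKYLINES ==
[[14,13],[31,0]]
[[14,13],[25,15],[31,0]]
[[14,15],[16,13],[25,15],[31,0]]
[[14,15],[16,13],[25,15],[31,0]]
[[14,15],[16,13],[25,15],[31,0]]
[[14,15],[16,13],[25,15],[31,0]]
[[14,15],[16,13],[25,15],[31,0]]
[[14,15],[16,13],[23,15],[31,0]]
[[6,16],[14,15],[16,13],[23,15],[31,0]]
[[6,16],[14,15],[16,13],[23,15],[31,0]]
[[6,16],[15,15],[16,13],[23,15],[31,0]]
[[6,16],[15,15],[16,16],[22,13],[23,15],[31,0]]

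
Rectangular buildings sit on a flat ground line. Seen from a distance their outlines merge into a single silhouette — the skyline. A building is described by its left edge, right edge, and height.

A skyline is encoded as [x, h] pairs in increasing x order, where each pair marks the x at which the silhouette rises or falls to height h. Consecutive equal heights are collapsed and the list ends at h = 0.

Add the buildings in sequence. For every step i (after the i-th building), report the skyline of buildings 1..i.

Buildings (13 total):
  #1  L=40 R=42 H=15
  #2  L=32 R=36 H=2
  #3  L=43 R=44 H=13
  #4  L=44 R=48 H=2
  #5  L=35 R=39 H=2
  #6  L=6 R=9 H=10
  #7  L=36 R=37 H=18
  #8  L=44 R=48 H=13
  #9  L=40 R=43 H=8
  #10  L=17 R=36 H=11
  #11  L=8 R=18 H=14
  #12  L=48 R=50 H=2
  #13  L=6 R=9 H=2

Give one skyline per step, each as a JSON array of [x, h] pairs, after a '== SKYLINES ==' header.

== SKYLINES ==
[[40,15],[42,0]]
[[32,2],[36,0],[40,15],[42,0]]
[[32,2],[36,0],[40,15],[42,0],[43,13],[44,0]]
[[32,2],[36,0],[40,15],[42,0],[43,13],[44,2],[48,0]]
[[32,2],[39,0],[40,15],[42,0],[43,13],[44,2],[48,0]]
[[6,10],[9,0],[32,2],[39,0],[40,15],[42,0],[43,13],[44,2],[48,0]]
[[6,10],[9,0],[32,2],[36,18],[37,2],[39,0],[40,15],[42,0],[43,13],[44,2],[48,0]]
[[6,10],[9,0],[32,2],[36,18],[37,2],[39,0],[40,15],[42,0],[43,13],[48,0]]
[[6,10],[9,0],[32,2],[36,18],[37,2],[39,0],[40,15],[42,8],[43,13],[48,0]]
[[6,10],[9,0],[17,11],[36,18],[37,2],[39,0],[40,15],[42,8],[43,13],[48,0]]
[[6,10],[8,14],[18,11],[36,18],[37,2],[39,0],[40,15],[42,8],[43,13],[48,0]]
[[6,10],[8,14],[18,11],[36,18],[37,2],[39,0],[40,15],[42,8],[43,13],[48,2],[50,0]]
[[6,10],[8,14],[18,11],[36,18],[37,2],[39,0],[40,15],[42,8],[43,13],[48,2],[50,0]]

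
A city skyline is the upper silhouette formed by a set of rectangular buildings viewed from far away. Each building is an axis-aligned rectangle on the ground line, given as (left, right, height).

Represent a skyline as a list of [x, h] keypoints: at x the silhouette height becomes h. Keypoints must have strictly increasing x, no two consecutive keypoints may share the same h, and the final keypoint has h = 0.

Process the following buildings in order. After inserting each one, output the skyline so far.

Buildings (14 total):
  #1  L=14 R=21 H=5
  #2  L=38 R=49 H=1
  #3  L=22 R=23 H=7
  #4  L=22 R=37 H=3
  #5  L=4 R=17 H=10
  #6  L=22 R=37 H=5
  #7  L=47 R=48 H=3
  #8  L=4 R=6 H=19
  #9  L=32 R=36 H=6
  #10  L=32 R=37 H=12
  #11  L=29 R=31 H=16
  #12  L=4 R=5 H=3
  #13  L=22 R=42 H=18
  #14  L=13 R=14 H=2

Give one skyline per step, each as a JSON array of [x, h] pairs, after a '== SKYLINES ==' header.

== SKYLINES ==
[[14,5],[21,0]]
[[14,5],[21,0],[38,1],[49,0]]
[[14,5],[21,0],[22,7],[23,0],[38,1],[49,0]]
[[14,5],[21,0],[22,7],[23,3],[37,0],[38,1],[49,0]]
[[4,10],[17,5],[21,0],[22,7],[23,3],[37,0],[38,1],[49,0]]
[[4,10],[17,5],[21,0],[22,7],[23,5],[37,0],[38,1],[49,0]]
[[4,10],[17,5],[21,0],[22,7],[23,5],[37,0],[38,1],[47,3],[48,1],[49,0]]
[[4,19],[6,10],[17,5],[21,0],[22,7],[23,5],[37,0],[38,1],[47,3],[48,1],[49,0]]
[[4,19],[6,10],[17,5],[21,0],[22,7],[23,5],[32,6],[36,5],[37,0],[38,1],[47,3],[48,1],[49,0]]
[[4,19],[6,10],[17,5],[21,0],[22,7],[23,5],[32,12],[37,0],[38,1],[47,3],[48,1],[49,0]]
[[4,19],[6,10],[17,5],[21,0],[22,7],[23,5],[29,16],[31,5],[32,12],[37,0],[38,1],[47,3],[48,1],[49,0]]
[[4,19],[6,10],[17,5],[21,0],[22,7],[23,5],[29,16],[31,5],[32,12],[37,0],[38,1],[47,3],[48,1],[49,0]]
[[4,19],[6,10],[17,5],[21,0],[22,18],[42,1],[47,3],[48,1],[49,0]]
[[4,19],[6,10],[17,5],[21,0],[22,18],[42,1],[47,3],[48,1],[49,0]]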